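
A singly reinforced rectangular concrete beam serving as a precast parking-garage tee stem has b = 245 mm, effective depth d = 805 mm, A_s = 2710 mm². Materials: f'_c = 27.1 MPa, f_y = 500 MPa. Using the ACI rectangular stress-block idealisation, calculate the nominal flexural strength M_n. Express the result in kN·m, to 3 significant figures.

M_n ≈ 928 kN·m

T = A_s f_y = 2710 × 500 = 1355000 N = 1355 kN.
From C = T: a = T/(0.85 f'_c b) = 1355000/(0.85 × 27.1 × 245) = 240.10 mm.
M_n = T(d − a/2) = 1355 kN × (805 − 120.05) mm = 928.11 kN·m.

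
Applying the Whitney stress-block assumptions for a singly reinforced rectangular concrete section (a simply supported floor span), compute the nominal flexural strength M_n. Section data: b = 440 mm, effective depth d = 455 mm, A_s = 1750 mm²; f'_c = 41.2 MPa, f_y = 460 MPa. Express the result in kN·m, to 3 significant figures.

T = A_s f_y = 1750 × 460 = 805000 N = 805 kN.
From C = T: a = T/(0.85 f'_c b) = 805000/(0.85 × 41.2 × 440) = 52.24 mm.
M_n = T(d − a/2) = 805 kN × (455 − 26.12) mm = 345.25 kN·m.

M_n ≈ 345 kN·m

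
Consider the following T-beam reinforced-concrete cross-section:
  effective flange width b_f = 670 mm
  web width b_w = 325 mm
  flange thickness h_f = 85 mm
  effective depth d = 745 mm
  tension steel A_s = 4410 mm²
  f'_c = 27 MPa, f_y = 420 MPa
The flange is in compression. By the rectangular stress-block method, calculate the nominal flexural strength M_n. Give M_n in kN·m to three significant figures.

M_n ≈ 1260 kN·m

Tension: T = A_s f_y = 4410 × 420 = 1852200 N.
Try a within the flange: a = T/(0.85 f'_c b_f) = 1852200/(0.85 × 27 × 670) = 120.46 mm.
a = 120.46 > h_f = 85 mm: the block extends into the web. Split into flange-overhang and web parts.
C_f = 0.85 f'_c (b_f − b_w) h_f = 0.85 × 27 × (670 − 325) × 85 = 673009 N.
Remaining web compression depth: a_w = (T − C_f)/(0.85 f'_c b_w) = (1852200 − 673009)/(0.85 × 27 × 325) = 158.09 mm.
M_n = C_f(d − h_f/2) + (T − C_f)(d − a_w/2) = 673009 × (745 − 42.5) + 1179191 × (745 − 79.045) = 472.79 + 785.29 = 1258.08 × 10⁶ N·mm.
M_n = 1258.08 kN·m.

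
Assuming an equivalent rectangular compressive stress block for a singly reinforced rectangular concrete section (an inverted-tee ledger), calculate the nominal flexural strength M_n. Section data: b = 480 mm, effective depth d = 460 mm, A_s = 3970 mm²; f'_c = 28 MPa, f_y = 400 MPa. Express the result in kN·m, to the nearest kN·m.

T = A_s f_y = 3970 × 400 = 1588000 N = 1588 kN.
From C = T: a = T/(0.85 f'_c b) = 1588000/(0.85 × 28 × 480) = 139.01 mm.
M_n = T(d − a/2) = 1588 kN × (460 − 69.505) mm = 620.11 kN·m.

M_n ≈ 620 kN·m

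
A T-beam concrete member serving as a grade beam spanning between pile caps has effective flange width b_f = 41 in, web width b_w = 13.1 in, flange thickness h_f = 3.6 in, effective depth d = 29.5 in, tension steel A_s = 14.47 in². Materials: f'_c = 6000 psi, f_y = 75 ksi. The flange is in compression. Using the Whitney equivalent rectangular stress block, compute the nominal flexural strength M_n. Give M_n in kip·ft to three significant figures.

Tension: T = A_s f_y = 14.47 × 75 = 1085.25 kips.
Try a within the flange: a = T/(0.85 f'_c b_f) = 1085.25/(0.85 × 6 × 41) = 5.190 in.
a = 5.190 > h_f = 3.6 in: the block extends into the web. Split into flange-overhang and web parts.
C_f = 0.85 f'_c (b_f − b_w) h_f = 0.85 × 6 × (41 − 13.1) × 3.6 = 512.2 kips.
Remaining web compression depth: a_w = (T − C_f)/(0.85 f'_c b_w) = (1085.25 − 512.2)/(0.85 × 6 × 13.1) = 8.577 in.
M_n = C_f(d − h_f/2) + (T − C_f)(d − a_w/2) = 512.2 × (29.5 − 1.8) + 573.05 × (29.5 − 4.2885) = 14187.9 + 14447.5 = 28635.4 kip·in.
M_n = 28635.4/12 = 2386.28 kip·ft.

M_n ≈ 2390 kip·ft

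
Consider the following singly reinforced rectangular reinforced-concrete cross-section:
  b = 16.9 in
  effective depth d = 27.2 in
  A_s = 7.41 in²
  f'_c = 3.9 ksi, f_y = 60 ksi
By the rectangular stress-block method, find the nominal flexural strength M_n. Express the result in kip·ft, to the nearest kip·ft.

T = A_s f_y = 7.41 × 60 = 444.6 kips.
a = T/(0.85 f'_c b) = 444.6/(0.85 × 3.9 × 16.9) = 7.936 in.
M_n = T(d − a/2) = 444.6 × (27.2 − 3.968) = 10328.9 kip·in = 10328.9/12 = 860.74 kip·ft.

M_n ≈ 861 kip·ft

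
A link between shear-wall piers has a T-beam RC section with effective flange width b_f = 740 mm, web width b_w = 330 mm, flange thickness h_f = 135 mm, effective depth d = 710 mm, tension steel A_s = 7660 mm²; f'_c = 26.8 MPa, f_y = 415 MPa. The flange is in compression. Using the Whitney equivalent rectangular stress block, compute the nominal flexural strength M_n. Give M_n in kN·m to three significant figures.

Tension: T = A_s f_y = 7660 × 415 = 3178900 N.
Try a within the flange: a = T/(0.85 f'_c b_f) = 3178900/(0.85 × 26.8 × 740) = 188.58 mm.
a = 188.58 > h_f = 135 mm: the block extends into the web. Split into flange-overhang and web parts.
C_f = 0.85 f'_c (b_f − b_w) h_f = 0.85 × 26.8 × (740 − 330) × 135 = 1260873 N.
Remaining web compression depth: a_w = (T − C_f)/(0.85 f'_c b_w) = (3178900 − 1260873)/(0.85 × 26.8 × 330) = 255.14 mm.
M_n = C_f(d − h_f/2) + (T − C_f)(d − a_w/2) = 1260873 × (710 − 67.5) + 1918027 × (710 − 127.57) = 810.11 + 1117.12 = 1927.23 × 10⁶ N·mm.
M_n = 1927.23 kN·m.

M_n ≈ 1930 kN·m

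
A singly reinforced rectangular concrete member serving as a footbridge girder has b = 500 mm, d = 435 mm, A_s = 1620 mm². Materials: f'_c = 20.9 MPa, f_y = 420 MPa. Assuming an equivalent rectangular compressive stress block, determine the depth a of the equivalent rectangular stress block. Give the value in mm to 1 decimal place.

a ≈ 76.6 mm

T = A_s f_y = 1620 × 420 = 680400 N = 680.4 kN.
Setting C = 0.85 f'_c a b equal to T: a = 680400/(0.85 × 20.9 × 500) = 76.6 mm.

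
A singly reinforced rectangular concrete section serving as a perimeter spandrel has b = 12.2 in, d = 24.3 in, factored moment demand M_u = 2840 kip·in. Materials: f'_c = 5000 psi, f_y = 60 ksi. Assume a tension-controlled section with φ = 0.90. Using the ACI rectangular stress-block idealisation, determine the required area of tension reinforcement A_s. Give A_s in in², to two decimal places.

A_s ≈ 2.29 in²

M_n = M_u/φ = 2840/0.90 = 3155.56 kip·in.
From M_n = 0.85 f'_c a b (d − a/2):
a = d − √(d² − 2M_n/(0.85 f'_c b)) = 24.3 − √(24.3² − 2 × 3155.56/(0.85 × 5 × 12.2)) = 2.649 in.
A_s = 0.85 f'_c a b / f_y = 0.85 × 5 × 2.649 × 12.2 / 60 = 2.289 in².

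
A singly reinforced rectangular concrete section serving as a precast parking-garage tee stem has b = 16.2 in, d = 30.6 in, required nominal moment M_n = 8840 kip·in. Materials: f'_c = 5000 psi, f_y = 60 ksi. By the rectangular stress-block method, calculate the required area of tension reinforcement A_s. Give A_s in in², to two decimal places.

A_s ≈ 5.20 in²

From M_n = 0.85 f'_c a b (d − a/2):
a = d − √(d² − 2M_n/(0.85 f'_c b)) = 30.6 − √(30.6² − 2 × 8840/(0.85 × 5 × 16.2)) = 4.531 in.
A_s = 0.85 f'_c a b / f_y = 0.85 × 5 × 4.531 × 16.2 / 60 = 5.199 in².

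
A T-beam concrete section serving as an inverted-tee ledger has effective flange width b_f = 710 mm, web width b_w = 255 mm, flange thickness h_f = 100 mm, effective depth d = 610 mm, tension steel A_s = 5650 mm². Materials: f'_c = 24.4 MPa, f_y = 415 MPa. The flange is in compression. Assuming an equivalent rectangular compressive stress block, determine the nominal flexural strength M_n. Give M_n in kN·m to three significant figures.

M_n ≈ 1200 kN·m

Tension: T = A_s f_y = 5650 × 415 = 2344750 N.
Try a within the flange: a = T/(0.85 f'_c b_f) = 2344750/(0.85 × 24.4 × 710) = 159.23 mm.
a = 159.23 > h_f = 100 mm: the block extends into the web. Split into flange-overhang and web parts.
C_f = 0.85 f'_c (b_f − b_w) h_f = 0.85 × 24.4 × (710 − 255) × 100 = 943670 N.
Remaining web compression depth: a_w = (T − C_f)/(0.85 f'_c b_w) = (2344750 − 943670)/(0.85 × 24.4 × 255) = 264.92 mm.
M_n = C_f(d − h_f/2) + (T − C_f)(d − a_w/2) = 943670 × (610 − 50) + 1401080 × (610 − 132.46) = 528.46 + 669.07 = 1197.53 × 10⁶ N·mm.
M_n = 1197.53 kN·m.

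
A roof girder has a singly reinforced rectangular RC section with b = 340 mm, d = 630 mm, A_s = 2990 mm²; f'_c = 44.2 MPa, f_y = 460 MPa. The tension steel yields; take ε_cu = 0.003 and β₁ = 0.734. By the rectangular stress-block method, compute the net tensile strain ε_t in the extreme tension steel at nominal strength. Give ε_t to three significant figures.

a = A_s f_y/(0.85 f'_c b) = 107.67 mm.
β₁ = 0.734, so c = a/β₁ = 107.67/0.734 = 146.69 mm.
From the linear strain diagram with ε_cu = 0.003: ε_t = 0.003 (d − c)/c = 0.003 × (630 − 146.69)/146.69 = 0.00988.
Since ε_t ≥ 0.005, the section is tension-controlled.

ε_t ≈ 0.00988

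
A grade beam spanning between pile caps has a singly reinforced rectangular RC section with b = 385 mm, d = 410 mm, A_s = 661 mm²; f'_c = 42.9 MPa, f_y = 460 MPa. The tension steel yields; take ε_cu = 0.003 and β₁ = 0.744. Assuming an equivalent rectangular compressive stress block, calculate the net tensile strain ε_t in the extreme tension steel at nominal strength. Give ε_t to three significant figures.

a = A_s f_y/(0.85 f'_c b) = 21.66 mm.
β₁ = 0.744, so c = a/β₁ = 21.66/0.744 = 29.11 mm.
From the linear strain diagram with ε_cu = 0.003: ε_t = 0.003 (d − c)/c = 0.003 × (410 − 29.11)/29.11 = 0.0393.
Since ε_t ≥ 0.005, the section is tension-controlled.

ε_t ≈ 0.0393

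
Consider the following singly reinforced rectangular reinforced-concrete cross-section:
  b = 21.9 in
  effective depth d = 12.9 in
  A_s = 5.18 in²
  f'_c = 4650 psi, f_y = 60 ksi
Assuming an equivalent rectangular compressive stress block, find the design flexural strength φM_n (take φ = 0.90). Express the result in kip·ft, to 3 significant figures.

φM_n ≈ 259 kip·ft

T = A_s f_y = 5.18 × 60 = 310.8 kips.
a = T/(0.85 f'_c b) = 310.8/(0.85 × 4.65 × 21.9) = 3.591 in.
M_n = T(d − a/2) = 310.8 × (12.9 − 1.7955) = 3451.3 kip·in = 3451.3/12 = 287.61 kip·ft.
φM_n = 0.90 × 287.61 = 258.85 kip·ft.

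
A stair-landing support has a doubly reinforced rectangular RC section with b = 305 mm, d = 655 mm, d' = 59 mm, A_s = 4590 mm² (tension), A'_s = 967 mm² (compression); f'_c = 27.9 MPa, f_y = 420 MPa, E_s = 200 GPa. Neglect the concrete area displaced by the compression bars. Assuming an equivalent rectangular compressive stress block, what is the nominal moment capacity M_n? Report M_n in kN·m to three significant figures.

M_n ≈ 1080 kN·m

Assume both tension and compression steel yield.
Net tension couple steel: A_s − A'_s = 3623 mm².
a = (A_s − A'_s) f_y / (0.85 f'_c b) = 1521660/(0.85 × 27.9 × 305) = 210.38 mm.
c = a/β₁ = 210.38/0.85 = 247.51 mm; ε'_s = 0.003(c − d')/c = 0.0023 ≥ f_y/E_s = 0.0021, so compression steel does yield.
M_n = (A_s − A'_s) f_y (d − a/2) + A'_s f_y (d − d') = [1521660 × (655 − 105.19) + 406140 × (655 − 59)] × 10⁻⁶ = 836.62 + 242.06 = 1078.68 kN·m.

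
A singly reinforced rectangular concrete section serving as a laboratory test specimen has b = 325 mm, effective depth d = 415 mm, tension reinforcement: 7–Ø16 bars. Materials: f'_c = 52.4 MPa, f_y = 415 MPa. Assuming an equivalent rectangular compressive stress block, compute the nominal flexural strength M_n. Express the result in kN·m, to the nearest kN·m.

M_n ≈ 231 kN·m

A_s = 7 × 201 = 1407 mm².
T = A_s f_y = 1407 × 415 = 583905 N = 583.905 kN.
From C = T: a = T/(0.85 f'_c b) = 583905/(0.85 × 52.4 × 325) = 40.34 mm.
M_n = T(d − a/2) = 583.905 kN × (415 − 20.17) mm = 230.54 kN·m.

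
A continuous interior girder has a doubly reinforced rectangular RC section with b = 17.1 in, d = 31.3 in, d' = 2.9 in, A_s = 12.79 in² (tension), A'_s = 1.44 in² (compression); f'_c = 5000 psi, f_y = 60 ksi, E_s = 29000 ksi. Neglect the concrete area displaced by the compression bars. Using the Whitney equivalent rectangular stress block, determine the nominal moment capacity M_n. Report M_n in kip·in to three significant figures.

M_n ≈ 20600 kip·in

Assume both steels yield.
a = (A_s − A'_s) f_y/(0.85 f'_c b) = (12.79 − 1.44) × 60/(0.85 × 5 × 17.1) = 9.370 in.
c = a/β₁ = 9.370/0.8 = 11.713 in; ε'_s = 0.003(c − d')/c = 0.0023 ≥ ε_y = 0.0021, so the compression steel yields.
M_n = (A_s − A'_s) f_y (d − a/2) + A'_s f_y (d − d') = 681 × (31.3 − 4.685) + 86.4 × (31.3 − 2.9) = 18124.8 + 2453.8 = 20578.6 kip·in.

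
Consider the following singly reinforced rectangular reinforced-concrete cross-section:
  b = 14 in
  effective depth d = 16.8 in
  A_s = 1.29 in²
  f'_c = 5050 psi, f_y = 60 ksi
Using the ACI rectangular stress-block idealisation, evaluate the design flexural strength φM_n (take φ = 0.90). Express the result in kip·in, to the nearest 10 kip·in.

φM_n ≈ 1130 kip·in

T = A_s f_y = 1.29 × 60 = 77.4 kips.
a = T/(0.85 f'_c b) = 77.4/(0.85 × 5.05 × 14) = 1.288 in.
M_n = T(d − a/2) = 77.4 × (16.8 − 0.644) = 1250.5 kip·in.
φM_n = 0.90 × 1250.5 = 1125.5 kip·in.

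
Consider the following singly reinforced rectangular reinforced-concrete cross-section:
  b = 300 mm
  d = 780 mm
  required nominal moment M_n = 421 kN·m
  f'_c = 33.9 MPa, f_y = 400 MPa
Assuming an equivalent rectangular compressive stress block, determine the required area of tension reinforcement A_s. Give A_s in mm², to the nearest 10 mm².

A_s ≈ 1410 mm²

With M_n = 0.85 f'_c a b (d − a/2), solve the quadratic for a:
a = d − √(d² − 2M_n/(0.85 f'_c b)) = 780 − √(780² − 2 × 421×10⁶/(0.85 × 33.9 × 300)) = 65.16 mm.
A_s = 0.85 f'_c a b / f_y = 0.85 × 33.9 × 65.16 × 300 / 400 = 1408.2 mm².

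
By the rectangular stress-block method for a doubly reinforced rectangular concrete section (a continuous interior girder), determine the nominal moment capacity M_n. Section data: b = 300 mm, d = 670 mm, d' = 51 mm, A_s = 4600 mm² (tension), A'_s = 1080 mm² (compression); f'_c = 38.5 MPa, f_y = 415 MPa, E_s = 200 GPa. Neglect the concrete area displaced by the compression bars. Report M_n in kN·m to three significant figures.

M_n ≈ 1150 kN·m

Assume both tension and compression steel yield.
Net tension couple steel: A_s − A'_s = 3520 mm².
a = (A_s − A'_s) f_y / (0.85 f'_c b) = 1460800/(0.85 × 38.5 × 300) = 148.80 mm.
c = a/β₁ = 148.80/0.775 = 192.00 mm; ε'_s = 0.003(c − d')/c = 0.0022 ≥ f_y/E_s = 0.0021, so compression steel does yield.
M_n = (A_s − A'_s) f_y (d − a/2) + A'_s f_y (d − d') = [1460800 × (670 − 74.4) + 448200 × (670 − 51)] × 10⁻⁶ = 870.05 + 277.44 = 1147.49 kN·m.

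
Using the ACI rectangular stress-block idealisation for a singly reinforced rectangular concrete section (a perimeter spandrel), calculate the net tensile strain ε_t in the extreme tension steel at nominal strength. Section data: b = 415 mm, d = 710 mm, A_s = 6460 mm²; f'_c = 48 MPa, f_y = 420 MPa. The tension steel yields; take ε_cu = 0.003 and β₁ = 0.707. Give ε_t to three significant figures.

a = A_s f_y/(0.85 f'_c b) = 160.24 mm.
β₁ = 0.707, so c = a/β₁ = 160.24/0.707 = 226.65 mm.
From the linear strain diagram with ε_cu = 0.003: ε_t = 0.003 (d − c)/c = 0.003 × (710 − 226.65)/226.65 = 0.00640.
Since ε_t ≥ 0.005, the section is tension-controlled.

ε_t ≈ 0.00640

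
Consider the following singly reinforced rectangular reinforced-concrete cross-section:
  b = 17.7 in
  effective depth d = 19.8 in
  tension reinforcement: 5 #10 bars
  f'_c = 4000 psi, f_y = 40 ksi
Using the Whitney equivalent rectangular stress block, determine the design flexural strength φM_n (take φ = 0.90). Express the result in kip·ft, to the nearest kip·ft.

A_s = 5 × 1.27 = 6.35 in².
T = A_s f_y = 6.35 × 40 = 254 kips.
a = T/(0.85 f'_c b) = 254/(0.85 × 4 × 17.7) = 4.221 in.
M_n = T(d − a/2) = 254 × (19.8 − 2.1105) = 4493.1 kip·in = 4493.1/12 = 374.43 kip·ft.
φM_n = 0.90 × 374.43 = 336.99 kip·ft.

φM_n ≈ 337 kip·ft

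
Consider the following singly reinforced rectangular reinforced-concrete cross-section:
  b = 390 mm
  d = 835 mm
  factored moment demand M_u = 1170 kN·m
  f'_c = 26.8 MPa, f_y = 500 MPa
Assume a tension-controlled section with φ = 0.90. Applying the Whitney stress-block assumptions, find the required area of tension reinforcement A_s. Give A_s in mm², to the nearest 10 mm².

M_n = M_u/φ = 1170/0.90 = 1300 kN·m.
With M_n = 0.85 f'_c a b (d − a/2), solve the quadratic for a:
a = d − √(d² − 2M_n/(0.85 f'_c b)) = 835 − √(835² − 2 × 1300×10⁶/(0.85 × 26.8 × 390)) = 198.94 mm.
A_s = 0.85 f'_c a b / f_y = 0.85 × 26.8 × 198.94 × 390 / 500 = 3534.8 mm².

A_s ≈ 3530 mm²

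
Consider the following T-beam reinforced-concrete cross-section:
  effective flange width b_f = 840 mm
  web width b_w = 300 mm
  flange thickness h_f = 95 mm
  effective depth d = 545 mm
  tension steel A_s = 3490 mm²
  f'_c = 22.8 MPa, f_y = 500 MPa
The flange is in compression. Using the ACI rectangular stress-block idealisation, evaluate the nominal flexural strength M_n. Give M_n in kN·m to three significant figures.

Tension: T = A_s f_y = 3490 × 500 = 1745000 N.
Try a within the flange: a = T/(0.85 f'_c b_f) = 1745000/(0.85 × 22.8 × 840) = 107.19 mm.
a = 107.19 > h_f = 95 mm: the block extends into the web. Split into flange-overhang and web parts.
C_f = 0.85 f'_c (b_f − b_w) h_f = 0.85 × 22.8 × (840 − 300) × 95 = 994194 N.
Remaining web compression depth: a_w = (T − C_f)/(0.85 f'_c b_w) = (1745000 − 994194)/(0.85 × 22.8 × 300) = 129.14 mm.
M_n = C_f(d − h_f/2) + (T − C_f)(d − a_w/2) = 994194 × (545 − 47.5) + 750806 × (545 − 64.57) = 494.61 + 360.71 = 855.32 × 10⁶ N·mm.
M_n = 855.32 kN·m.

M_n ≈ 855 kN·m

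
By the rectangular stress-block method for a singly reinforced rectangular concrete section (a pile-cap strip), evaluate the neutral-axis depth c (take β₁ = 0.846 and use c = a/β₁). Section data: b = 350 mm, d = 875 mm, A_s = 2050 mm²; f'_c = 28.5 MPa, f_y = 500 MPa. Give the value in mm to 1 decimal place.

c ≈ 142.9 mm

T = A_s f_y = 2050 × 500 = 1025000 N = 1025 kN.
Setting C = 0.85 f'_c a b equal to T: a = 1025000/(0.85 × 28.5 × 350) = 120.890 mm.
With β₁ = 0.846, c = a/β₁ = 120.890/0.846 = 142.9 mm.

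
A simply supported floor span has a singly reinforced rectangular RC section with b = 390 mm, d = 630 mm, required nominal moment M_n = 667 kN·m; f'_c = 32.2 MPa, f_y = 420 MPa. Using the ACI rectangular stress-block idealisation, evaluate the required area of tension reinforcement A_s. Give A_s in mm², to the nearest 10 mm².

A_s ≈ 2760 mm²

With M_n = 0.85 f'_c a b (d − a/2), solve the quadratic for a:
a = d − √(d² − 2M_n/(0.85 f'_c b)) = 630 − √(630² − 2 × 667×10⁶/(0.85 × 32.2 × 390)) = 108.53 mm.
A_s = 0.85 f'_c a b / f_y = 0.85 × 32.2 × 108.53 × 390 / 420 = 2758.3 mm².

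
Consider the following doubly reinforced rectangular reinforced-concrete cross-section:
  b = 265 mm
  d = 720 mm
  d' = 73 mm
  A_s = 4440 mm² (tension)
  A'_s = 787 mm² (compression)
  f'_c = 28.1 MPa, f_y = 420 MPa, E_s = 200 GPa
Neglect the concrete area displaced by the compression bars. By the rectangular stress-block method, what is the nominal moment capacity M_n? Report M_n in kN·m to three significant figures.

Assume both tension and compression steel yield.
Net tension couple steel: A_s − A'_s = 3653 mm².
a = (A_s − A'_s) f_y / (0.85 f'_c b) = 1534260/(0.85 × 28.1 × 265) = 242.40 mm.
c = a/β₁ = 242.40/0.849 = 285.51 mm; ε'_s = 0.003(c − d')/c = 0.0022 ≥ f_y/E_s = 0.0021, so compression steel does yield.
M_n = (A_s − A'_s) f_y (d − a/2) + A'_s f_y (d − d') = [1534260 × (720 − 121.2) + 330540 × (720 − 73)] × 10⁻⁶ = 918.71 + 213.86 = 1132.57 kN·m.

M_n ≈ 1130 kN·m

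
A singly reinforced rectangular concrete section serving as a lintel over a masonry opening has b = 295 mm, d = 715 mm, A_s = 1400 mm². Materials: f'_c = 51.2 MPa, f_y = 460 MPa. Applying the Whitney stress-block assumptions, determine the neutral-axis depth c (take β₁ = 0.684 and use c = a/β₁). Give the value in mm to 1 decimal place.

c ≈ 73.3 mm

T = A_s f_y = 1400 × 460 = 644000 N = 644 kN.
Setting C = 0.85 f'_c a b equal to T: a = 644000/(0.85 × 51.2 × 295) = 50.162 mm.
With β₁ = 0.684, c = a/β₁ = 50.162/0.684 = 73.3 mm.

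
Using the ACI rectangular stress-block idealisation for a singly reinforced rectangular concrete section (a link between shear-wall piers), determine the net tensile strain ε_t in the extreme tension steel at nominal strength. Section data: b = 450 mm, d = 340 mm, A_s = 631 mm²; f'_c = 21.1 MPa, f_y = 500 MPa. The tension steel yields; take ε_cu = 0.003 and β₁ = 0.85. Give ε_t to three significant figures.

a = A_s f_y/(0.85 f'_c b) = 39.09 mm.
β₁ = 0.85, so c = a/β₁ = 39.09/0.85 = 45.99 mm.
From the linear strain diagram with ε_cu = 0.003: ε_t = 0.003 (d − c)/c = 0.003 × (340 − 45.99)/45.99 = 0.0192.
Since ε_t ≥ 0.005, the section is tension-controlled.

ε_t ≈ 0.0192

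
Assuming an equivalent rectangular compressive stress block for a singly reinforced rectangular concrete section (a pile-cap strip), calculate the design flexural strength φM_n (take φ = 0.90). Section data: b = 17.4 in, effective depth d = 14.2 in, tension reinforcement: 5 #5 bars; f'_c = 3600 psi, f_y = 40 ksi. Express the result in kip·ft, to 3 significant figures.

A_s = 5 × 0.31 = 1.55 in².
T = A_s f_y = 1.55 × 40 = 62 kips.
a = T/(0.85 f'_c b) = 62/(0.85 × 3.6 × 17.4) = 1.164 in.
M_n = T(d − a/2) = 62 × (14.2 − 0.582) = 844.3 kip·in = 844.3/12 = 70.36 kip·ft.
φM_n = 0.90 × 70.36 = 63.32 kip·ft.

φM_n ≈ 63.3 kip·ft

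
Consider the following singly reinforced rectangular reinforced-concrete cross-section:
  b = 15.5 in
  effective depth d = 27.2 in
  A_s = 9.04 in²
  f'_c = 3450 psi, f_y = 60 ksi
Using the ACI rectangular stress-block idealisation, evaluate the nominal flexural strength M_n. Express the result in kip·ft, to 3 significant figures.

T = A_s f_y = 9.04 × 60 = 542.4 kips.
a = T/(0.85 f'_c b) = 542.4/(0.85 × 3.45 × 15.5) = 11.933 in.
M_n = T(d − a/2) = 542.4 × (27.2 − 5.9665) = 11517.1 kip·in = 11517.1/12 = 959.76 kip·ft.

M_n ≈ 960 kip·ft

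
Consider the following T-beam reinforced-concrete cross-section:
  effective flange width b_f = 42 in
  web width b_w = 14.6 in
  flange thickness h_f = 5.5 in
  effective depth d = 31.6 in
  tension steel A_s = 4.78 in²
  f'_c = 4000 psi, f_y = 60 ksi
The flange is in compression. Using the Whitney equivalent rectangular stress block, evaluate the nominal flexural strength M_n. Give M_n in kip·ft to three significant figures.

Tension: T = A_s f_y = 4.78 × 60 = 286.8 kips.
Try a within the flange: a = T/(0.85 f'_c b_f) = 286.8/(0.85 × 4 × 42) = 2.008 in.
Since a = 2.008 ≤ h_f = 5.5 in, the stress block lies entirely in the flange; analyse as a rectangular beam of width b_f.
M_n = T(d − a/2) = 286.8 × (31.6 − 1.004) = 8774.9 kip·in.
M_n = 8774.9/12 = 731.24 kip·ft.

M_n ≈ 731 kip·ft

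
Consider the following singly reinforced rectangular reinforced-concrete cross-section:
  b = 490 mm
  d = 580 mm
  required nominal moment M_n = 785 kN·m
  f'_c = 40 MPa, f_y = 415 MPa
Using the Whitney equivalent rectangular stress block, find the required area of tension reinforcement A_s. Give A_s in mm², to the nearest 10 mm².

A_s ≈ 3530 mm²

With M_n = 0.85 f'_c a b (d − a/2), solve the quadratic for a:
a = d − √(d² − 2M_n/(0.85 f'_c b)) = 580 − √(580² − 2 × 785×10⁶/(0.85 × 40 × 490)) = 87.90 mm.
A_s = 0.85 f'_c a b / f_y = 0.85 × 40 × 87.90 × 490 / 415 = 3528.7 mm².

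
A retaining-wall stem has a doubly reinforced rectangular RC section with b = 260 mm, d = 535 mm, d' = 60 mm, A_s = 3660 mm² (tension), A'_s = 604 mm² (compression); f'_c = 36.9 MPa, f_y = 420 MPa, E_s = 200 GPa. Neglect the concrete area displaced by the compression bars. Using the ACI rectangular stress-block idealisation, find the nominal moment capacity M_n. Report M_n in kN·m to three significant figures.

M_n ≈ 706 kN·m

Assume both tension and compression steel yield.
Net tension couple steel: A_s − A'_s = 3056 mm².
a = (A_s − A'_s) f_y / (0.85 f'_c b) = 1283520/(0.85 × 36.9 × 260) = 157.39 mm.
c = a/β₁ = 157.39/0.786 = 200.24 mm; ε'_s = 0.003(c − d')/c = 0.0021 ≥ f_y/E_s = 0.0021, so compression steel does yield.
M_n = (A_s − A'_s) f_y (d − a/2) + A'_s f_y (d − d') = [1283520 × (535 − 78.695) + 253680 × (535 − 60)] × 10⁻⁶ = 585.68 + 120.50 = 706.18 kN·m.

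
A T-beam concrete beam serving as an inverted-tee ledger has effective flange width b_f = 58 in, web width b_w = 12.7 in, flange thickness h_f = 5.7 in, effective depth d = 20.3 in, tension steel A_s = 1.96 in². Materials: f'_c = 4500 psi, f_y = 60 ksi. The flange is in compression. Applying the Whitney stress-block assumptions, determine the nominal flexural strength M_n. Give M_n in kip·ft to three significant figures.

M_n ≈ 196 kip·ft

Tension: T = A_s f_y = 1.96 × 60 = 117.6 kips.
Try a within the flange: a = T/(0.85 f'_c b_f) = 117.6/(0.85 × 4.5 × 58) = 0.530 in.
Since a = 0.530 ≤ h_f = 5.7 in, the stress block lies entirely in the flange; analyse as a rectangular beam of width b_f.
M_n = T(d − a/2) = 117.6 × (20.3 − 0.265) = 2356.1 kip·in.
M_n = 2356.1/12 = 196.34 kip·ft.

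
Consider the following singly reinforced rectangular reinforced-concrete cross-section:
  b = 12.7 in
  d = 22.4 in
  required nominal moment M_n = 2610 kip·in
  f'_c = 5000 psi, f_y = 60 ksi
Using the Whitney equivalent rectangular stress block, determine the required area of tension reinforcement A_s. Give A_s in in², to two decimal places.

From M_n = 0.85 f'_c a b (d − a/2):
a = d − √(d² − 2M_n/(0.85 f'_c b)) = 22.4 − √(22.4² − 2 × 2610/(0.85 × 5 × 12.7)) = 2.274 in.
A_s = 0.85 f'_c a b / f_y = 0.85 × 5 × 2.274 × 12.7 / 60 = 2.046 in².

A_s ≈ 2.05 in²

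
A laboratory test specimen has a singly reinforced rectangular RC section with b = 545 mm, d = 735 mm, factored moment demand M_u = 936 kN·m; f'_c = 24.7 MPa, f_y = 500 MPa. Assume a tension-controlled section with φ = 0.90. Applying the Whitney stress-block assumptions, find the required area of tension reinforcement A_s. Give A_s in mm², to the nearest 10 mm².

A_s ≈ 3120 mm²

M_n = M_u/φ = 936/0.90 = 1040 kN·m.
With M_n = 0.85 f'_c a b (d − a/2), solve the quadratic for a:
a = d − √(d² − 2M_n/(0.85 f'_c b)) = 735 − √(735² − 2 × 1040×10⁶/(0.85 × 24.7 × 545)) = 136.30 mm.
A_s = 0.85 f'_c a b / f_y = 0.85 × 24.7 × 136.30 × 545 / 500 = 3119.2 mm².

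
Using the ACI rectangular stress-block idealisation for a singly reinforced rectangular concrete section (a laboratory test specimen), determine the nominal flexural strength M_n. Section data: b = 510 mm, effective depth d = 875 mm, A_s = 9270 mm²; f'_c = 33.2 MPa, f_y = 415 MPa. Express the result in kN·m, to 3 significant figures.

T = A_s f_y = 9270 × 415 = 3847050 N = 3847.05 kN.
From C = T: a = T/(0.85 f'_c b) = 3847050/(0.85 × 33.2 × 510) = 267.30 mm.
M_n = T(d − a/2) = 3847.05 kN × (875 − 133.65) mm = 2852.01 kN·m.

M_n ≈ 2850 kN·m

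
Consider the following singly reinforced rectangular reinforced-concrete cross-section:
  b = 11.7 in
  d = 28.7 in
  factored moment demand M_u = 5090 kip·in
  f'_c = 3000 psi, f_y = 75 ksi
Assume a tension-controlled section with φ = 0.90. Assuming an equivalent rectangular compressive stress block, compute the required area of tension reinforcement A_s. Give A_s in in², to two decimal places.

A_s ≈ 3.03 in²

M_n = M_u/φ = 5090/0.90 = 5655.56 kip·in.
From M_n = 0.85 f'_c a b (d − a/2):
a = d − √(d² − 2M_n/(0.85 f'_c b)) = 28.7 − √(28.7² − 2 × 5655.56/(0.85 × 3 × 11.7)) = 7.615 in.
A_s = 0.85 f'_c a b / f_y = 0.85 × 3 × 7.615 × 11.7 / 75 = 3.029 in².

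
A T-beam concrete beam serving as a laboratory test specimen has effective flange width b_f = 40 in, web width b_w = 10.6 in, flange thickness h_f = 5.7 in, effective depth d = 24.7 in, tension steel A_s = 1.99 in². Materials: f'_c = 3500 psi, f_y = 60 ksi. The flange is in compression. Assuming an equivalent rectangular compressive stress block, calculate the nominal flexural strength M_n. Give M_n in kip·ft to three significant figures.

M_n ≈ 241 kip·ft

Tension: T = A_s f_y = 1.99 × 60 = 119.4 kips.
Try a within the flange: a = T/(0.85 f'_c b_f) = 119.4/(0.85 × 3.5 × 40) = 1.003 in.
Since a = 1.003 ≤ h_f = 5.7 in, the stress block lies entirely in the flange; analyse as a rectangular beam of width b_f.
M_n = T(d − a/2) = 119.4 × (24.7 − 0.5015) = 2889.3 kip·in.
M_n = 2889.3/12 = 240.78 kip·ft.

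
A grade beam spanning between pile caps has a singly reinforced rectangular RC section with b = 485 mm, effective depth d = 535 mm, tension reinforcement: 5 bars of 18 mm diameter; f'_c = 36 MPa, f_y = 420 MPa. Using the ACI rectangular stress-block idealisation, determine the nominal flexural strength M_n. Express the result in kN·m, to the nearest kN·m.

M_n ≈ 276 kN·m

A_s = 5 × 254 = 1270 mm².
T = A_s f_y = 1270 × 420 = 533400 N = 533.4 kN.
From C = T: a = T/(0.85 f'_c b) = 533400/(0.85 × 36 × 485) = 35.94 mm.
M_n = T(d − a/2) = 533.4 kN × (535 − 17.97) mm = 275.78 kN·m.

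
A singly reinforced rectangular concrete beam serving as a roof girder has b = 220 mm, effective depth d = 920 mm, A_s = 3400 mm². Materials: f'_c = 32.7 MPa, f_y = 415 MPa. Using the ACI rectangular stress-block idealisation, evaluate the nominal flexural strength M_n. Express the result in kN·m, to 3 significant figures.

T = A_s f_y = 3400 × 415 = 1411000 N = 1411 kN.
From C = T: a = T/(0.85 f'_c b) = 1411000/(0.85 × 32.7 × 220) = 230.75 mm.
M_n = T(d − a/2) = 1411 kN × (920 − 115.375) mm = 1135.33 kN·m.

M_n ≈ 1140 kN·m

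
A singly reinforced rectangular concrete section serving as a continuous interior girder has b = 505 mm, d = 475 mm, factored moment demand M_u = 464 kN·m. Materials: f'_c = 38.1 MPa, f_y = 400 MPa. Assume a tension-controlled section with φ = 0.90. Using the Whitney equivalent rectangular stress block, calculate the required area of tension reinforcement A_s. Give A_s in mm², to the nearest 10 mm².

M_n = M_u/φ = 464/0.90 = 515.556 kN·m.
With M_n = 0.85 f'_c a b (d − a/2), solve the quadratic for a:
a = d − √(d² − 2M_n/(0.85 f'_c b)) = 475 − √(475² − 2 × 515.556×10⁶/(0.85 × 38.1 × 505)) = 71.79 mm.
A_s = 0.85 f'_c a b / f_y = 0.85 × 38.1 × 71.79 × 505 / 400 = 2935.2 mm².

A_s ≈ 2940 mm²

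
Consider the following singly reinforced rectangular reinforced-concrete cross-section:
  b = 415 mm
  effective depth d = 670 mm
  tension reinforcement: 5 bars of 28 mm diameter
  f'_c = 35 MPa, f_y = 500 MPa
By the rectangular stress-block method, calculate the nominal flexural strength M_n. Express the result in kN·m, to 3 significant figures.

A_s = 5 × 616 = 3080 mm².
T = A_s f_y = 3080 × 500 = 1540000 N = 1540 kN.
From C = T: a = T/(0.85 f'_c b) = 1540000/(0.85 × 35 × 415) = 124.73 mm.
M_n = T(d − a/2) = 1540 kN × (670 − 62.365) mm = 935.76 kN·m.

M_n ≈ 936 kN·m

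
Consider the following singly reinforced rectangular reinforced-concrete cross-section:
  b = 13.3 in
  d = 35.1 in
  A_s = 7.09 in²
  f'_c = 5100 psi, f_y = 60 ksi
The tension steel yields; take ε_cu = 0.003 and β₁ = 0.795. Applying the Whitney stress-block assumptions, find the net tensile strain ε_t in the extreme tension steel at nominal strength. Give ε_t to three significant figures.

ε_t ≈ 0.00835

a = A_s f_y/(0.85 f'_c b) = 7.378 in.
β₁ = 0.795, so c = a/β₁ = 7.378/0.795 = 9.281 in.
From the linear strain diagram with ε_cu = 0.003: ε_t = 0.003 (d − c)/c = 0.003 × (35.1 − 9.281)/9.281 = 0.00835.
Since ε_t ≥ 0.005, the section is tension-controlled.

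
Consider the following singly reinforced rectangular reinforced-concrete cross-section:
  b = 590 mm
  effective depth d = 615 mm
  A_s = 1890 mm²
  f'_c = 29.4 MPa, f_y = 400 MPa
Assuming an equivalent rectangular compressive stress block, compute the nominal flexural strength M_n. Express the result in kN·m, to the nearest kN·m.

M_n ≈ 446 kN·m

T = A_s f_y = 1890 × 400 = 756000 N = 756 kN.
From C = T: a = T/(0.85 f'_c b) = 756000/(0.85 × 29.4 × 590) = 51.27 mm.
M_n = T(d − a/2) = 756 kN × (615 − 25.635) mm = 445.56 kN·m.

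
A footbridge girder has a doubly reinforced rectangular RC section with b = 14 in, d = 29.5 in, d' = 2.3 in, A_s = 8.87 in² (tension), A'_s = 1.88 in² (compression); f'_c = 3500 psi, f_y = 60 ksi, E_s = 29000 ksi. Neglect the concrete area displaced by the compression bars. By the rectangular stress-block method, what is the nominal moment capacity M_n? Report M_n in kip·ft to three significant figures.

Assume both steels yield.
a = (A_s − A'_s) f_y/(0.85 f'_c b) = (8.87 − 1.88) × 60/(0.85 × 3.5 × 14) = 10.070 in.
c = a/β₁ = 10.070/0.85 = 11.847 in; ε'_s = 0.003(c − d')/c = 0.0024 ≥ ε_y = 0.0021, so the compression steel yields.
M_n = (A_s − A'_s) f_y (d − a/2) + A'_s f_y (d − d') = 419.4 × (29.5 − 5.035) + 112.8 × (29.5 − 2.3) = 10260.6 + 3068.2 = 13328.8 kip·in = 13328.8/12 = 1110.73 kip·ft.

M_n ≈ 1110 kip·ft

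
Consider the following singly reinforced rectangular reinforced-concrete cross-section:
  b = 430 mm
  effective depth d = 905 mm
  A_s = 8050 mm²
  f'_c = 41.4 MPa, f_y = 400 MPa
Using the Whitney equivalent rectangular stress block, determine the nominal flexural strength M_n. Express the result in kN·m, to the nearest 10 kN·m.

T = A_s f_y = 8050 × 400 = 3220000 N = 3220 kN.
From C = T: a = T/(0.85 f'_c b) = 3220000/(0.85 × 41.4 × 430) = 212.80 mm.
M_n = T(d − a/2) = 3220 kN × (905 − 106.4) mm = 2571.49 kN·m.

M_n ≈ 2570 kN·m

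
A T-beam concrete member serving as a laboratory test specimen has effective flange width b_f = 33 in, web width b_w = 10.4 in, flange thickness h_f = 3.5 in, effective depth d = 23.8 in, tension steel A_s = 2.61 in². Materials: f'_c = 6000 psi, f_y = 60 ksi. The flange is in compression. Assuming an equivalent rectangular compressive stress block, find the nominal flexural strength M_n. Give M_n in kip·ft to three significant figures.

Tension: T = A_s f_y = 2.61 × 60 = 156.6 kips.
Try a within the flange: a = T/(0.85 f'_c b_f) = 156.6/(0.85 × 6 × 33) = 0.930 in.
Since a = 0.930 ≤ h_f = 3.5 in, the stress block lies entirely in the flange; analyse as a rectangular beam of width b_f.
M_n = T(d − a/2) = 156.6 × (23.8 − 0.465) = 3654.3 kip·in.
M_n = 3654.3/12 = 304.53 kip·ft.

M_n ≈ 305 kip·ft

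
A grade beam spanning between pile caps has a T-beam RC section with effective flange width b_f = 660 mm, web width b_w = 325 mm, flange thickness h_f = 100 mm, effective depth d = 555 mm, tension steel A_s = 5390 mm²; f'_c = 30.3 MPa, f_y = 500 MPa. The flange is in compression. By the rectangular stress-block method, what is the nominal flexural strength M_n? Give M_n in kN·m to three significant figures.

Tension: T = A_s f_y = 5390 × 500 = 2695000 N.
Try a within the flange: a = T/(0.85 f'_c b_f) = 2695000/(0.85 × 30.3 × 660) = 158.55 mm.
a = 158.55 > h_f = 100 mm: the block extends into the web. Split into flange-overhang and web parts.
C_f = 0.85 f'_c (b_f − b_w) h_f = 0.85 × 30.3 × (660 − 325) × 100 = 862793 N.
Remaining web compression depth: a_w = (T − C_f)/(0.85 f'_c b_w) = (2695000 − 862793)/(0.85 × 30.3 × 325) = 218.89 mm.
M_n = C_f(d − h_f/2) + (T − C_f)(d − a_w/2) = 862793 × (555 − 50) + 1832207 × (555 − 109.445) = 435.71 + 816.35 = 1252.06 × 10⁶ N·mm.
M_n = 1252.06 kN·m.

M_n ≈ 1250 kN·m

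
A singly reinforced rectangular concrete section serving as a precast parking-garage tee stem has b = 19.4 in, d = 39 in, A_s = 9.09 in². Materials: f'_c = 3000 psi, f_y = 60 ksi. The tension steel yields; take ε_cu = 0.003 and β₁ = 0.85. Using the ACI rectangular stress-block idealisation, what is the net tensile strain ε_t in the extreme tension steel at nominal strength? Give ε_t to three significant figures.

a = A_s f_y/(0.85 f'_c b) = 11.025 in.
β₁ = 0.85, so c = a/β₁ = 11.025/0.85 = 12.971 in.
From the linear strain diagram with ε_cu = 0.003: ε_t = 0.003 (d − c)/c = 0.003 × (39 − 12.971)/12.971 = 0.00602.
Since ε_t ≥ 0.005, the section is tension-controlled.

ε_t ≈ 0.00602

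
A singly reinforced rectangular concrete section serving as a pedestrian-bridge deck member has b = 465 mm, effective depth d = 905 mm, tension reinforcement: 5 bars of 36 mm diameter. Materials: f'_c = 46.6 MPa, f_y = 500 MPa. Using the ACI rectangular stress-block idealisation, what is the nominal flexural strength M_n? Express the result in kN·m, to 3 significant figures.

M_n ≈ 2130 kN·m

A_s = 5 × 1018 = 5090 mm².
T = A_s f_y = 5090 × 500 = 2545000 N = 2545 kN.
From C = T: a = T/(0.85 f'_c b) = 2545000/(0.85 × 46.6 × 465) = 138.18 mm.
M_n = T(d − a/2) = 2545 kN × (905 − 69.09) mm = 2127.39 kN·m.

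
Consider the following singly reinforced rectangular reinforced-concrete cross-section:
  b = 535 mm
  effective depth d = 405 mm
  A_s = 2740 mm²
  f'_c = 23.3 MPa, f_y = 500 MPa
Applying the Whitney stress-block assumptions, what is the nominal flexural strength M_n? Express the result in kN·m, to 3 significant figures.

T = A_s f_y = 2740 × 500 = 1370000 N = 1370 kN.
From C = T: a = T/(0.85 f'_c b) = 1370000/(0.85 × 23.3 × 535) = 129.30 mm.
M_n = T(d − a/2) = 1370 kN × (405 − 64.65) mm = 466.28 kN·m.

M_n ≈ 466 kN·m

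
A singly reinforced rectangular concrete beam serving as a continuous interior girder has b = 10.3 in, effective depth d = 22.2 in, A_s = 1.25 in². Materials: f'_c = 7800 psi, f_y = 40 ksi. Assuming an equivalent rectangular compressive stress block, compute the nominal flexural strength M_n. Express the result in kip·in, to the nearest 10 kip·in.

T = A_s f_y = 1.25 × 40 = 50 kips.
a = T/(0.85 f'_c b) = 50/(0.85 × 7.8 × 10.3) = 0.732 in.
M_n = T(d − a/2) = 50 × (22.2 − 0.366) = 1091.7 kip·in.

M_n ≈ 1090 kip·in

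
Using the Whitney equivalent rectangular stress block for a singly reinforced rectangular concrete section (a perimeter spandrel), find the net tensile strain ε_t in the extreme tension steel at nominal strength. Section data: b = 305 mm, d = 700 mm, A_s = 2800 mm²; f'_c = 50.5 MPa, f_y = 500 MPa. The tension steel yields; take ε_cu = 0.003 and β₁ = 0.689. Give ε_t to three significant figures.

ε_t ≈ 0.0105

a = A_s f_y/(0.85 f'_c b) = 106.93 mm.
β₁ = 0.689, so c = a/β₁ = 106.93/0.689 = 155.20 mm.
From the linear strain diagram with ε_cu = 0.003: ε_t = 0.003 (d − c)/c = 0.003 × (700 − 155.20)/155.20 = 0.0105.
Since ε_t ≥ 0.005, the section is tension-controlled.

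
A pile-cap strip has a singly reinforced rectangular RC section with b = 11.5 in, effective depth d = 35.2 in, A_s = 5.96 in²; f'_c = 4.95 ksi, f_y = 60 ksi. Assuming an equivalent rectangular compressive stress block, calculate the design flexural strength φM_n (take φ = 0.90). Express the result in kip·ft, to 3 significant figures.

T = A_s f_y = 5.96 × 60 = 357.6 kips.
a = T/(0.85 f'_c b) = 357.6/(0.85 × 4.95 × 11.5) = 7.391 in.
M_n = T(d − a/2) = 357.6 × (35.2 − 3.6955) = 11266.0 kip·in = 11266.0/12 = 938.83 kip·ft.
φM_n = 0.90 × 938.83 = 844.95 kip·ft.

φM_n ≈ 845 kip·ft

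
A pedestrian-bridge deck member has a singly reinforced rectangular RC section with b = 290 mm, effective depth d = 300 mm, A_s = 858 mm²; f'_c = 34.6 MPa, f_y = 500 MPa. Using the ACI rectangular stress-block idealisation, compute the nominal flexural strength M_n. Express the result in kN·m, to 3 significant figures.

M_n ≈ 118 kN·m

T = A_s f_y = 858 × 500 = 429000 N = 429 kN.
From C = T: a = T/(0.85 f'_c b) = 429000/(0.85 × 34.6 × 290) = 50.30 mm.
M_n = T(d − a/2) = 429 kN × (300 − 25.15) mm = 117.91 kN·m.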